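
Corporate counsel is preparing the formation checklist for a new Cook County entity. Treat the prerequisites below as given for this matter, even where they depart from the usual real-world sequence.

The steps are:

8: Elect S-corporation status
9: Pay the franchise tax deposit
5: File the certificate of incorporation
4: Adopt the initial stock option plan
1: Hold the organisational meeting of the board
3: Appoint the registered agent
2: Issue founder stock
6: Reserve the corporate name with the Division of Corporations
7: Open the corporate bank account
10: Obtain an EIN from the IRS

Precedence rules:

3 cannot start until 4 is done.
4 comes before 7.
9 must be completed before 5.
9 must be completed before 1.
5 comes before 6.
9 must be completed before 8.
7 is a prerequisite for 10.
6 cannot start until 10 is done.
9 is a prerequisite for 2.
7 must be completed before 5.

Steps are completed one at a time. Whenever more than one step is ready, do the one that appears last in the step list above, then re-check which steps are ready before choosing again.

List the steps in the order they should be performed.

4 → 7 → 10 → 3 → 9 → 2 → 1 → 5 → 6 → 8

Nothing is required for 4 and 9. 4 is listed later → 4 first.
Now 7, 3 and 9 have their prerequisites met. 7 is listed later, so 7 next.
Ready: 10, 3 and 9. 10 is listed later → 10.
Ready: 3 and 9. 3 is listed later → 3.
9 is the only step now ready → 9.
2, 1, 5 and 8 are all available; 2 is listed later → 2.
Ready: 1, 5 and 8. 1 is listed later → 1.
Now 5 and 8 have their prerequisites met. 5 is listed later, so 5 next.
6 now also ready, so the ready set is {6, 8}; 6 is listed later → 6.
8 needed 9, now all done → 8.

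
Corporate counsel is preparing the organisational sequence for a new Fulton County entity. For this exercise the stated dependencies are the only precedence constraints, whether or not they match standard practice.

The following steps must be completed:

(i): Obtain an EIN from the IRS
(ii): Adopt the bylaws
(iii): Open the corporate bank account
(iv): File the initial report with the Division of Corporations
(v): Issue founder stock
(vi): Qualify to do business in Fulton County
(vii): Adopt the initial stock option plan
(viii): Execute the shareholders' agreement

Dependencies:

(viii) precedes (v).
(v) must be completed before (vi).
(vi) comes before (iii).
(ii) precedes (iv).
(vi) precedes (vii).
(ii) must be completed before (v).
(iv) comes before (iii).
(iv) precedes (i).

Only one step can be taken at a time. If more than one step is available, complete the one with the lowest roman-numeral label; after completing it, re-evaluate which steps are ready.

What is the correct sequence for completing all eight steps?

(ii) (iv) (i) (viii) (v) (vi) (iii) (vii)

Nothing is required for (ii) and (viii). (ii) has the earlier label → (ii) first.
(iv) and (viii) are both available; (iv) has the earlier label → (iv).
(i) now also ready, so the ready set is {(i), (viii)}; (i) has the earlier label → (i).
That leaves (viii) as the only ready step → (viii).
(v) is the only step now ready → (v).
Next only (vi) has its prerequisites met → (vi).
Ready: (iii) and (vii). (iii) has the earlier label → (iii).
(vii) needed (vi), now all done → (vii).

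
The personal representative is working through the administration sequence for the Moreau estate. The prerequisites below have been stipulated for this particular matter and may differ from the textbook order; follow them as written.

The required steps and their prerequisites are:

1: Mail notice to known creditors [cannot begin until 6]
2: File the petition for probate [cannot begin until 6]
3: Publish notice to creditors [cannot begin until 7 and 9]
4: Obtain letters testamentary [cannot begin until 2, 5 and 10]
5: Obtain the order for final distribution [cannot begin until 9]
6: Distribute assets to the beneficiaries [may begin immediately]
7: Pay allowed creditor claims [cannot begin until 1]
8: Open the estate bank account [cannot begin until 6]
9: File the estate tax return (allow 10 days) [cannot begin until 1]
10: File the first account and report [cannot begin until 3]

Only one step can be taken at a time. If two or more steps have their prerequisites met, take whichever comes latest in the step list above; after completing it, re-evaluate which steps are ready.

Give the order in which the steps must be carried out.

6 → 8 → 2 → 1 → 9 → 7 → 5 → 3 → 10 → 4

6 has no prerequisites → 6 first.
Ready: 8, 2 and 1. 8 is listed later → 8.
Now 2 and 1 have their prerequisites met. 2 is listed later, so 2 next.
1 needed 6, now all done → 1.
Ready: 9 and 7. 9 is listed later → 9.
Now 7 and 5 have their prerequisites met. 7 is listed later, so 7 next.
5 and 3 are both available; 5 is listed later → 5.
3 needed 9 and 7, now all done → 3.
Next only 10 has its prerequisites met → 10.
Next only 4 has its prerequisites met → 4.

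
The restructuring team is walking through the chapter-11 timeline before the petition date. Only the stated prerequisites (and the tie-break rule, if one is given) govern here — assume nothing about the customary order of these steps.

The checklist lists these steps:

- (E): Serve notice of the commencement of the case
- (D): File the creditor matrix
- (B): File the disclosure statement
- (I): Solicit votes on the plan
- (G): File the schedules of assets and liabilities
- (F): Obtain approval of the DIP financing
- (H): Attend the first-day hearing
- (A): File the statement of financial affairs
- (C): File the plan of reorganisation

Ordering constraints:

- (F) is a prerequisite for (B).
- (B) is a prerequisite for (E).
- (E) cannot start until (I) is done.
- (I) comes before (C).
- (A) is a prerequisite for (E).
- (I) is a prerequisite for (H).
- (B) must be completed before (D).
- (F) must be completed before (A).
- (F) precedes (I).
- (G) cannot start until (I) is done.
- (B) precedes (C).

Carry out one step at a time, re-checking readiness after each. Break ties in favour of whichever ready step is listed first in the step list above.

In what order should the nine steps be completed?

(F), (B), (D), (I), (G), (H), (A), (E), (C)

(F) has no prerequisites → (F) first.
Ready: (B), (I) and (A). (B) is listed earlier → (B).
(D) now also ready, so the ready set is {(D), (I), (A)}; (D) is listed earlier → (D).
(I) and (A) are both available; (I) is listed earlier → (I).
Ready: (G), (H), (A) and (C). (G) is listed earlier → (G).
(H), (A) and (C) are all available; (H) is listed earlier → (H).
Now (A) and (C) have their prerequisites met. (A) is listed earlier, so (A) next.
Ready: (E) and (C). (E) is listed earlier → (E).
That leaves (C) as the only ready step → (C).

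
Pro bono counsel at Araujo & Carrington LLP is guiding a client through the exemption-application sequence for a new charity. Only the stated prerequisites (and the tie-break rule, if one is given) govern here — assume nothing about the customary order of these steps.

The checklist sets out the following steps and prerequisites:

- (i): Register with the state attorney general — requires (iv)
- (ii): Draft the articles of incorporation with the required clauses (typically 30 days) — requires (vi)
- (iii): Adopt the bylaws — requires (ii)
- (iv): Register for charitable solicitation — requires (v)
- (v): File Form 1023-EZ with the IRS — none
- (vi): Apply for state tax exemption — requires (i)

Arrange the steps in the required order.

(v), (iv), (i), (vi), (ii), (iii)

Only (v) has no prerequisites, so it is first.
(iv) is the only step now ready → (iv).
Next only (i) has its prerequisites met → (i).
Next only (vi) has its prerequisites met → (vi).
(ii) needed (vi), now all done → (ii).
That leaves (iii) as the only ready step → (iii).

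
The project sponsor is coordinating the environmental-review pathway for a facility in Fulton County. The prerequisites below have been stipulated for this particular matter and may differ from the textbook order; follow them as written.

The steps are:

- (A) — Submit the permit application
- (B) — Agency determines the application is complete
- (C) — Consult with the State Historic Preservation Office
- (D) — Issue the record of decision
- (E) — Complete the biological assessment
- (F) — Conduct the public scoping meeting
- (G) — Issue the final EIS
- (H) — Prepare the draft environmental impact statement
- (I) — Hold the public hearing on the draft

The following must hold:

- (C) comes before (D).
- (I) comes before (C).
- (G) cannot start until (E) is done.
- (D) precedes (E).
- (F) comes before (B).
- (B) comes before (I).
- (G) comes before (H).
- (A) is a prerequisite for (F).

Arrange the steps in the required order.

(A) is the only step with nothing outstanding, so it goes first.
(F) needed (A), now all done → (F).
(B) needed (F), now all done → (B).
(I) is the only step now ready → (I).
(C) needed (I), now all done → (C).
(D) is the only step now ready → (D).
Next only (E) has its prerequisites met → (E).
(G) needed (E), now all done → (G).
(H) is the only step now ready → (H).

(A), (F), (B), (I), (C), (D), (E), (G), (H)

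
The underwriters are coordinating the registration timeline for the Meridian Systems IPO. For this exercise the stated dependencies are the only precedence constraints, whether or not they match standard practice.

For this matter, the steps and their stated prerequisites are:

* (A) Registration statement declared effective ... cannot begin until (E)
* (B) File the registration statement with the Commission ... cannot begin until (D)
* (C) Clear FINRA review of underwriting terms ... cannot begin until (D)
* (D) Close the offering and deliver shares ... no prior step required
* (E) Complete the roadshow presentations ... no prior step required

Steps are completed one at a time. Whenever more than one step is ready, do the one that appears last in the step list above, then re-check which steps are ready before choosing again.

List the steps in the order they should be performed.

Nothing is required for (E) and (D). (E) is listed later → (E) first.
(D) and (A) are both available; (D) is listed later → (D).
(C) and (B) now also ready, so the ready set is {(C), (B), (A)}; (C) is listed later → (C).
Ready: (B) and (A). (B) is listed later → (B).
(A) needed (E), now all done → (A).

(E) → (D) → (C) → (B) → (A)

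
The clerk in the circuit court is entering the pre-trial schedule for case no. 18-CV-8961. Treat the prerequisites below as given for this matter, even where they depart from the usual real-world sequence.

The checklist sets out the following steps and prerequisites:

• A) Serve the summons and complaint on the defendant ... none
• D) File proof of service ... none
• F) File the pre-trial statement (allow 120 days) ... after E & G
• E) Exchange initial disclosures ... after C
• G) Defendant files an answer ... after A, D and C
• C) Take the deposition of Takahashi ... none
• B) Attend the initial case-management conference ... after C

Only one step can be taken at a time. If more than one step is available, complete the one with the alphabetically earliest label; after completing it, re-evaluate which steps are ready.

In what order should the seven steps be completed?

A, C and D have no prerequisites; A has the earlier label, so A is first.
Now C and D have their prerequisites met. C has the earlier label, so C next.
Ready: B, D and E. B has the earlier label → B.
D and E are both available; D has the earlier label → D.
E and G are both available; E has the earlier label → E.
G needed A, C and D, now all done → G.
F is the only step now ready → F.

A C B D E G F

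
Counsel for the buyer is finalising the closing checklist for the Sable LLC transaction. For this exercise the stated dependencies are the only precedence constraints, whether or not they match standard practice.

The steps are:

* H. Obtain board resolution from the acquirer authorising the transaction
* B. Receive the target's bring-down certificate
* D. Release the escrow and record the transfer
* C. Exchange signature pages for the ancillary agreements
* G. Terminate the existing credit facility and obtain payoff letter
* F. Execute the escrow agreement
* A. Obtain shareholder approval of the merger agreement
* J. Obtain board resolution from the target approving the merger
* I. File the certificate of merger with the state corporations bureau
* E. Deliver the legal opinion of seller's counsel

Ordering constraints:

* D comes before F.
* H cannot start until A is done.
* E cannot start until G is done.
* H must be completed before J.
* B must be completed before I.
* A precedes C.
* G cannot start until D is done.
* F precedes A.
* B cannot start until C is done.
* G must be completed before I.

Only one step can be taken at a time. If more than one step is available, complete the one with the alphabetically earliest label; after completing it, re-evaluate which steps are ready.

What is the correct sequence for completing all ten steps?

D is the only step with nothing outstanding, so it goes first.
Ready: F and G. F has the earlier label → F.
A and G are both available; A has the earlier label → A.
C and H now also ready, so the ready set is {C, G, H}; C has the earlier label → C.
Ready: B, G and H. B has the earlier label → B.
G and H are both available; G has the earlier label → G.
Now E, H and I have their prerequisites met. E has the earlier label, so E next.
Now H and I have their prerequisites met. H has the earlier label, so H next.
Now I and J have their prerequisites met. I has the earlier label, so I next.
J needed H, now all done → J.

D → F → A → C → B → G → E → H → I → J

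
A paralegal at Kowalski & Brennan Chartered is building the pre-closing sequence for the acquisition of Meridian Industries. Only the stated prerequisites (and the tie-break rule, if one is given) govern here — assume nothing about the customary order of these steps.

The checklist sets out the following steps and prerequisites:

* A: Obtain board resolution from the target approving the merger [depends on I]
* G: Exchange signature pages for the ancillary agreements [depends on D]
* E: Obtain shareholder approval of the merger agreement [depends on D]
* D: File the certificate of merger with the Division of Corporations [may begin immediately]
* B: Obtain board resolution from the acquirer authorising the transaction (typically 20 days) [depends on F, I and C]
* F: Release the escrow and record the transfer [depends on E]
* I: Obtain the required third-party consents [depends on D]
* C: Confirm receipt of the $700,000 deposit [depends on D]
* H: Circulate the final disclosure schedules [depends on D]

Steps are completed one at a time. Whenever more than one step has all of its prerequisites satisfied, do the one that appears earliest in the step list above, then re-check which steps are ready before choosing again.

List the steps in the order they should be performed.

D → G → E → F → I → A → C → B → H

D is the only step with nothing outstanding, so it goes first.
Now G, E, I, C and H have their prerequisites met. G is listed earlier, so G next.
Ready: E, I, C and H. E is listed earlier → E.
F now also ready, so the ready set is {F, I, C, H}; F is listed earlier → F.
Ready: I, C and H. I is listed earlier → I.
A, C and H are all available; A is listed earlier → A.
C and H are both available; C is listed earlier → C.
B and H are both available; B is listed earlier → B.
H needed D, now all done → H.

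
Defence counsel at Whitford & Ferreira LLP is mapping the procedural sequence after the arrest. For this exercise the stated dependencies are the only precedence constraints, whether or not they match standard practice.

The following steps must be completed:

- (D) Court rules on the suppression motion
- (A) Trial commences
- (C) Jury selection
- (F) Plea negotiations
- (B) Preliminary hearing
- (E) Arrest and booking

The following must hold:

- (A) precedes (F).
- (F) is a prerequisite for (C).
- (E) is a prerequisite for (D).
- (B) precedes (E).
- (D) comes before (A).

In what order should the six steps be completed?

(B) has no prerequisites → (B) first.
(E) needed (B), now all done → (E).
That leaves (D) as the only ready step → (D).
Next only (A) has its prerequisites met → (A).
That leaves (F) as the only ready step → (F).
That leaves (C) as the only ready step → (C).

(B), (E), (D), (A), (F), (C)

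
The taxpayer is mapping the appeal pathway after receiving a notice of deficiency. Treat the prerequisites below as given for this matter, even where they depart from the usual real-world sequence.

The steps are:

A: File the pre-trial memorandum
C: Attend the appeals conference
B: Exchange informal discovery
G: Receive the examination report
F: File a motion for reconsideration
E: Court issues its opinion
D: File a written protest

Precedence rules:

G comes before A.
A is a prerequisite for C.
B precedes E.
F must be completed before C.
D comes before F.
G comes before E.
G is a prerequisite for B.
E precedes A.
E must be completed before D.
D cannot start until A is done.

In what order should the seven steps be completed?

G is the only step with nothing outstanding, so it goes first.
B needed G, now all done → B.
E needed B and G, now all done → E.
Next only A has its prerequisites met → A.
D is the only step now ready → D.
Next only F has its prerequisites met → F.
C needed A and F, now all done → C.

G, B, E, A, D, F, C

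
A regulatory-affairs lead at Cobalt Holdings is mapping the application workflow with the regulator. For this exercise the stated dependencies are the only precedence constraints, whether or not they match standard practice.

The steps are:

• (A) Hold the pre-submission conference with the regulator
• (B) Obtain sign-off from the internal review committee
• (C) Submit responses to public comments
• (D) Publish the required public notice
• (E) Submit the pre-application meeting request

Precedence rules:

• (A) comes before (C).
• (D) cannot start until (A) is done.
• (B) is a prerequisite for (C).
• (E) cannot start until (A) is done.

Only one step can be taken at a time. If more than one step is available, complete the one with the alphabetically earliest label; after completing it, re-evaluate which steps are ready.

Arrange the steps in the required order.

(A) and (B) have no prerequisites; (A) has the earlier label, so (A) is first.
(B), (D) and (E) are all available; (B) has the earlier label → (B).
Ready: (C), (D) and (E). (C) has the earlier label → (C).
Now (D) and (E) have their prerequisites met. (D) has the earlier label, so (D) next.
(E) needed (A), now all done → (E).

(A), (B), (C), (D), (E)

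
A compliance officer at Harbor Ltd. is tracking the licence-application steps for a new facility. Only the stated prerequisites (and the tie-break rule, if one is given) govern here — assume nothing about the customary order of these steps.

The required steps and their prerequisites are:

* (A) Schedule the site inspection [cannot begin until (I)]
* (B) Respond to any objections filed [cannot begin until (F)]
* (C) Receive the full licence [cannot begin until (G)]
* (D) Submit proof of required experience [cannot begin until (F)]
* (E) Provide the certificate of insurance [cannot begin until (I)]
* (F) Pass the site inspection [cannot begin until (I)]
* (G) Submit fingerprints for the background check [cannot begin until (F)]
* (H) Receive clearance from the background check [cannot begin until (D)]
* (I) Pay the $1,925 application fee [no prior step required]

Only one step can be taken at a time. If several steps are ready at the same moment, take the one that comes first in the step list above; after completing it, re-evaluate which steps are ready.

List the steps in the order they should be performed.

(I) is the only step with nothing outstanding, so it goes first.
Ready: (A), (E) and (F). (A) is listed earlier → (A).
Now (E) and (F) have their prerequisites met. (E) is listed earlier, so (E) next.
(F) needed (I), now all done → (F).
(B), (D) and (G) are all available; (B) is listed earlier → (B).
Ready: (D) and (G). (D) is listed earlier → (D).
Now (G) and (H) have their prerequisites met. (G) is listed earlier, so (G) next.
(C) now also ready, so the ready set is {(C), (H)}; (C) is listed earlier → (C).
(H) needed (D), now all done → (H).

(I), (A), (E), (F), (B), (D), (G), (C), (H)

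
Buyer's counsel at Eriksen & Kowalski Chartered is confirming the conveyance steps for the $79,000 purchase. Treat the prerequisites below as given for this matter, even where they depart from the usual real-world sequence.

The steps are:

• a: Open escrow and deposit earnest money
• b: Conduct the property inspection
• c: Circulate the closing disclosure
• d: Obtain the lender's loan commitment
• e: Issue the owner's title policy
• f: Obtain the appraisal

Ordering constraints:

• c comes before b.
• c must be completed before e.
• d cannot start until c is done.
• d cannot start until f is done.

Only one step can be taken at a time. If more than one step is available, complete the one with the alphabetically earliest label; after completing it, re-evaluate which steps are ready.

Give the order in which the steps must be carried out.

Nothing is required for a, c and f. a has the earlier label → a first.
Ready: c and f. c has the earlier label → c.
b and e now also ready, so the ready set is {b, e, f}; b has the earlier label → b.
Now e and f have their prerequisites met. e has the earlier label, so e next.
Next only f has its prerequisites met → f.
d is the only step now ready → d.

a, c, b, e, f, d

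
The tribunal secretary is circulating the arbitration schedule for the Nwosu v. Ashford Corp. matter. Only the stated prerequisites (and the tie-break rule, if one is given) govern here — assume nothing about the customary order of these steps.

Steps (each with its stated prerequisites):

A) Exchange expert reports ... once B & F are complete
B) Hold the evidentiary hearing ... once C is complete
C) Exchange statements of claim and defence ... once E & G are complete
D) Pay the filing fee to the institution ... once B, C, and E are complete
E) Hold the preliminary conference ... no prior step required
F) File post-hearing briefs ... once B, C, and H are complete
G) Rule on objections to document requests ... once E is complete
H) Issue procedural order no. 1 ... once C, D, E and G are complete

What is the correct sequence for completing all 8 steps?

E is the only step with nothing outstanding, so it goes first.
G is the only step now ready → G.
That leaves C as the only ready step → C.
B needed C, now all done → B.
D is the only step now ready → D.
H needed C, D, E and G, now all done → H.
F needed B, C and H, now all done → F.
A is the only step now ready → A.

E, G, C, B, D, H, F, A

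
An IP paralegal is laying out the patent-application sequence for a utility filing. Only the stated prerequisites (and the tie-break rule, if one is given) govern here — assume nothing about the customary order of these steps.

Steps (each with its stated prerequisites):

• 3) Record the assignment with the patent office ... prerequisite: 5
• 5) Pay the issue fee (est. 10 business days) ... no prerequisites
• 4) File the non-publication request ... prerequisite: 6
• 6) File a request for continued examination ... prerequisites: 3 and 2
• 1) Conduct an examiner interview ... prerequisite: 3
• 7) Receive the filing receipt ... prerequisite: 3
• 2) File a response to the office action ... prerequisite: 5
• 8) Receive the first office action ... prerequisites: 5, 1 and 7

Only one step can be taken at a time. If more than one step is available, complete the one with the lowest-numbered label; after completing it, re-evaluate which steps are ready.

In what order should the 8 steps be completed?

5 has no prerequisites → 5 first.
2 and 3 are both available; 2 has the earlier label → 2.
3 needed 5, now all done → 3.
1, 6 and 7 are all available; 1 has the earlier label → 1.
Ready: 6 and 7. 6 has the earlier label → 6.
Ready: 4 and 7. 4 has the earlier label → 4.
Next only 7 has its prerequisites met → 7.
8 needed 1, 5 and 7, now all done → 8.

5, 2, 3, 1, 6, 4, 7, 8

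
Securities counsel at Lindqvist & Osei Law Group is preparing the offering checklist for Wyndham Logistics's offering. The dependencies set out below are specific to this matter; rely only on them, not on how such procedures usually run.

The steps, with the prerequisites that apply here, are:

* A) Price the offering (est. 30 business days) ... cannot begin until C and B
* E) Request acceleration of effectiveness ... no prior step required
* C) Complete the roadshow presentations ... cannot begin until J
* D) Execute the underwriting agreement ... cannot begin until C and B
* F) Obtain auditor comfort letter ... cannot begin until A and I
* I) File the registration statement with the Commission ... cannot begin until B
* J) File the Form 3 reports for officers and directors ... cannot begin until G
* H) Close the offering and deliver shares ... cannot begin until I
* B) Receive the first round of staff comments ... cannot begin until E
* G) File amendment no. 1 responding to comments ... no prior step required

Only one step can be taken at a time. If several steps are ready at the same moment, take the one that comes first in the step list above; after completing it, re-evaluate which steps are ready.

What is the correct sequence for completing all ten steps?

Nothing is required for E and G. E is listed earlier → E first.
B now also ready, so the ready set is {B, G}; B is listed earlier → B.
Now I and G have their prerequisites met. I is listed earlier, so I next.
Now H and G have their prerequisites met. H is listed earlier, so H next.
G is the only step now ready → G.
J needed G, now all done → J.
C needed J, now all done → C.
Ready: A and D. A is listed earlier → A.
F now also ready, so the ready set is {D, F}; D is listed earlier → D.
Next only F has its prerequisites met → F.

E → B → I → H → G → J → C → A → D → F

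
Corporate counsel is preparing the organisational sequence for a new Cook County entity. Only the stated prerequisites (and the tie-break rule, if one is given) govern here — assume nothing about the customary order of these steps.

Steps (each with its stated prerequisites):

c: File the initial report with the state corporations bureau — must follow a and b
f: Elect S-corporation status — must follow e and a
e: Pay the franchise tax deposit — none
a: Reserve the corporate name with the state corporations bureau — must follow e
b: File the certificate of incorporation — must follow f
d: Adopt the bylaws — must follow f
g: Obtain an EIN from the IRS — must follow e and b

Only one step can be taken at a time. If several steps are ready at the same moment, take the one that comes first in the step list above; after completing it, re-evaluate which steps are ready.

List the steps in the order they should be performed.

e, a, f, b, c, d, g

Only e has no prerequisites, so it is first.
a needed e, now all done → a.
f is the only step now ready → f.
Ready: b and d. b is listed earlier → b.
Ready: c, d and g. c is listed earlier → c.
Now d and g have their prerequisites met. d is listed earlier, so d next.
g is the only step now ready → g.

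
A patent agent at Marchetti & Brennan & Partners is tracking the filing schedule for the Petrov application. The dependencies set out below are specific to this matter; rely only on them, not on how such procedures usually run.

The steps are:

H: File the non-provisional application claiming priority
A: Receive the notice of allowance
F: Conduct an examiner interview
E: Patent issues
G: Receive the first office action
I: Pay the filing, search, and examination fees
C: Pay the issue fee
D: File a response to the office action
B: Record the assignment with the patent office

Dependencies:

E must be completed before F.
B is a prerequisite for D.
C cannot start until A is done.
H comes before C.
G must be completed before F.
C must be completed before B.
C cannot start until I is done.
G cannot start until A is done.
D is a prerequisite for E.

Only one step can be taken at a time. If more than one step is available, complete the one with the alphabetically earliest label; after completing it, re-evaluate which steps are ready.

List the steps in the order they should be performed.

Nothing is required for A, H and I. A has the earlier label → A first.
G now also ready, so the ready set is {G, H, I}; G has the earlier label → G.
Ready: H and I. H has the earlier label → H.
Next only I has its prerequisites met → I.
That leaves C as the only ready step → C.
B needed C, now all done → B.
D needed B, now all done → D.
E needed D, now all done → E.
F needed E and G, now all done → F.

A G H I C B D E F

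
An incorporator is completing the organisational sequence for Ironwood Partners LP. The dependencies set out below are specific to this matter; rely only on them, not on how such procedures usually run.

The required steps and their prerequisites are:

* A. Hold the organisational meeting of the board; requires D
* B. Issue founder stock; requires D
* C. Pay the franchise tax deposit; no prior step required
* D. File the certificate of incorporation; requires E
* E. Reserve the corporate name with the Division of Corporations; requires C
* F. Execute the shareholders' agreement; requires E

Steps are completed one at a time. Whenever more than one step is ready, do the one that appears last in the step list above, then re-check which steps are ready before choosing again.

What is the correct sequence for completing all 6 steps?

C has no prerequisites → C first.
E is the only step now ready → E.
F and D are both available; F is listed later → F.
D needed E, now all done → D.
Now B and A have their prerequisites met. B is listed later, so B next.
That leaves A as the only ready step → A.

C → E → F → D → B → A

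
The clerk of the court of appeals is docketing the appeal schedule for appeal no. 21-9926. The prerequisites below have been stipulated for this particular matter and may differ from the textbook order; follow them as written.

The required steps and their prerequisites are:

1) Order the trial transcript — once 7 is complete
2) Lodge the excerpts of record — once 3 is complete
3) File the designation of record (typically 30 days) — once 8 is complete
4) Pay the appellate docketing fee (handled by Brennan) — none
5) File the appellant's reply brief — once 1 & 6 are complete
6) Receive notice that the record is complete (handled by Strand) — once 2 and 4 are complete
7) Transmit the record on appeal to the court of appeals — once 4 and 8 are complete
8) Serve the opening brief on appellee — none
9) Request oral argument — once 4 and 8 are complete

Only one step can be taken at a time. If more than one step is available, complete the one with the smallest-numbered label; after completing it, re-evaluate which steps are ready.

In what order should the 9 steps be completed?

4 8 3 2 6 7 1 5 9

4 and 8 have no prerequisites; 4 has the earlier label, so 4 is first.
Next only 8 has its prerequisites met → 8.
Now 3, 7 and 9 have their prerequisites met. 3 has the earlier label, so 3 next.
2 now also ready, so the ready set is {2, 7, 9}; 2 has the earlier label → 2.
6 now also ready, so the ready set is {6, 7, 9}; 6 has the earlier label → 6.
7 and 9 are both available; 7 has the earlier label → 7.
Now 1 and 9 have their prerequisites met. 1 has the earlier label, so 1 next.
Ready: 5 and 9. 5 has the earlier label → 5.
Next only 9 has its prerequisites met → 9.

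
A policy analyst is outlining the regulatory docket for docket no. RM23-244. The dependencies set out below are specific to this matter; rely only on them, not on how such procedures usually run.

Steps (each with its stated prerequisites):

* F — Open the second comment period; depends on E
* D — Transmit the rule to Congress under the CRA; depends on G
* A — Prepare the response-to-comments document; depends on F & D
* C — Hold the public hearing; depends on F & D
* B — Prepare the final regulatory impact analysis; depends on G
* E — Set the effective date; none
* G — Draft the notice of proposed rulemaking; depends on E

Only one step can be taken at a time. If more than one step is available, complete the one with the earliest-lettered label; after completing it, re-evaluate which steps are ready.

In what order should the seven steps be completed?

E, F, G, B, D, A, C

Only E has no prerequisites, so it is first.
Now F and G have their prerequisites met. F has the earlier label, so F next.
Next only G has its prerequisites met → G.
B and D are both available; B has the earlier label → B.
Next only D has its prerequisites met → D.
A and C are both available; A has the earlier label → A.
C needed D and F, now all done → C.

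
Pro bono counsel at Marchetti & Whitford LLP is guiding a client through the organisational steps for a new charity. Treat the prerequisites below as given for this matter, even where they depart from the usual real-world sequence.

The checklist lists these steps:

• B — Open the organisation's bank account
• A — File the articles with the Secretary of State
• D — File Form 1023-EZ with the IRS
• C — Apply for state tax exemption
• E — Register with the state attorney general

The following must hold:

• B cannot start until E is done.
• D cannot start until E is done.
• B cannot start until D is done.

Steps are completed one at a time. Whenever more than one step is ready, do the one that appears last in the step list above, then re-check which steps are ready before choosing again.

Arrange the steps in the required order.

Nothing is required for E, C and A. E is listed later → E first.
D now also ready, so the ready set is {C, D, A}; C is listed later → C.
Now D and A have their prerequisites met. D is listed later, so D next.
B now also ready, so the ready set is {A, B}; A is listed later → A.
Next only B has its prerequisites met → B.

E, C, D, A, B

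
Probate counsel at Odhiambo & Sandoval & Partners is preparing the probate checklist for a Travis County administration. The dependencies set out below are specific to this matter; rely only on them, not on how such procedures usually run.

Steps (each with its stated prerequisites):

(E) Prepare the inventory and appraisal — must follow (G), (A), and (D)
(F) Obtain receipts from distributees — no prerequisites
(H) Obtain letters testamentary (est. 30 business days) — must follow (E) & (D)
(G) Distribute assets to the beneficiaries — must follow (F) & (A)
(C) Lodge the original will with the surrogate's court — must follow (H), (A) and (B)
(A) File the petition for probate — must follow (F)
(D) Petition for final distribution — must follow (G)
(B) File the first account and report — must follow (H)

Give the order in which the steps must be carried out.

Only (F) has no prerequisites, so it is first.
Next only (A) has its prerequisites met → (A).
(G) is the only step now ready → (G).
That leaves (D) as the only ready step → (D).
(E) needed (G), (A) and (D), now all done → (E).
(H) is the only step now ready → (H).
(B) is the only step now ready → (B).
(C) is the only step now ready → (C).

(F), (A), (G), (D), (E), (H), (B), (C)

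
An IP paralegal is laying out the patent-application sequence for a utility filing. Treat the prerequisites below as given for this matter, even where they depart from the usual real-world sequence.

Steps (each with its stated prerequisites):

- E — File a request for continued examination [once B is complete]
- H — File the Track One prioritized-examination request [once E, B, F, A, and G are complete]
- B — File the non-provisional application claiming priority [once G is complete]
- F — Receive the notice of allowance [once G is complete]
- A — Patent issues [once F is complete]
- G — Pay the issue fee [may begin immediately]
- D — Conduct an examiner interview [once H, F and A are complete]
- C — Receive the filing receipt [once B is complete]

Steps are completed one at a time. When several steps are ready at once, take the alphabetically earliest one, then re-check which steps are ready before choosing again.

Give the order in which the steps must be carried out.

Only G has no prerequisites, so it is first.
Ready: B and F. B has the earlier label → B.
C and E now also ready, so the ready set is {C, E, F}; C has the earlier label → C.
Ready: E and F. E has the earlier label → E.
F needed G, now all done → F.
A needed F, now all done → A.
H needed A, B, E, F and G, now all done → H.
D needed A, F and H, now all done → D.

G → B → C → E → F → A → H → D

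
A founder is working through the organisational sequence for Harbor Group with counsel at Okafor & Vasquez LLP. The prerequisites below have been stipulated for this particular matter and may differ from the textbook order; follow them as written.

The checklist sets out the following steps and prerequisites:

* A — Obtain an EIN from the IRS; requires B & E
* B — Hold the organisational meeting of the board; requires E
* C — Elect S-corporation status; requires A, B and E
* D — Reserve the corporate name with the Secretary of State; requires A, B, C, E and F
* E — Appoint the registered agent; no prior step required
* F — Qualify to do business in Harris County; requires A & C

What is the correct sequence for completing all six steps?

E, B, A, C, F, D

E has no prerequisites → E first.
Next only B has its prerequisites met → B.
A is the only step now ready → A.
C needed A, B and E, now all done → C.
F needed A and C, now all done → F.
That leaves D as the only ready step → D.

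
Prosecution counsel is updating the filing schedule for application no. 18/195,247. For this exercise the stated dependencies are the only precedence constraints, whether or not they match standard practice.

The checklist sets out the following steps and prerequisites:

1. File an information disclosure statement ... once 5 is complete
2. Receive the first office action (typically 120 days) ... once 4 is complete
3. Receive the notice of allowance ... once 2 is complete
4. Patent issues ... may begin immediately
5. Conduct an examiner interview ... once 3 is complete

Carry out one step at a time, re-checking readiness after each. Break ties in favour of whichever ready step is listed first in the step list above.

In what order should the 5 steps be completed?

4 has no prerequisites → 4 first.
2 needed 4, now all done → 2.
3 needed 2, now all done → 3.
Next only 5 has its prerequisites met → 5.
Next only 1 has its prerequisites met → 1.

4 2 3 5 1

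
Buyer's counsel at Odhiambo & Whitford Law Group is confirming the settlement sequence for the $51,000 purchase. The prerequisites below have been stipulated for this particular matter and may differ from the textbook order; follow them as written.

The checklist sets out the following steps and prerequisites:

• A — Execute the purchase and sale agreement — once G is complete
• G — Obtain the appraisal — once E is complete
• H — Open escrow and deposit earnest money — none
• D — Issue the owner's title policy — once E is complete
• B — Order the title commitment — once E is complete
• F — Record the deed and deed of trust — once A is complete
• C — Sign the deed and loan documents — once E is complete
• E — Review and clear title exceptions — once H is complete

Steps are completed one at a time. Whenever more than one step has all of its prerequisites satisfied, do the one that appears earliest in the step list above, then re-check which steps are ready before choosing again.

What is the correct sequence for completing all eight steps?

H, E, G, A, D, B, F, C

H is the only step with nothing outstanding, so it goes first.
Next only E has its prerequisites met → E.
G, D, B and C are all available; G is listed earlier → G.
A now also ready, so the ready set is {A, D, B, C}; A is listed earlier → A.
F now also ready, so the ready set is {D, B, F, C}; D is listed earlier → D.
Ready: B, F and C. B is listed earlier → B.
Ready: F and C. F is listed earlier → F.
C needed E, now all done → C.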